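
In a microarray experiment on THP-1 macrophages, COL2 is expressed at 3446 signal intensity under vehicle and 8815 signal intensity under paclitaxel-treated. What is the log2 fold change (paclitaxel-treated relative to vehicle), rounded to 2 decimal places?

1.36

Fold change = 8815 / 3446 = 2.5580
log2(2.5580) = 1.355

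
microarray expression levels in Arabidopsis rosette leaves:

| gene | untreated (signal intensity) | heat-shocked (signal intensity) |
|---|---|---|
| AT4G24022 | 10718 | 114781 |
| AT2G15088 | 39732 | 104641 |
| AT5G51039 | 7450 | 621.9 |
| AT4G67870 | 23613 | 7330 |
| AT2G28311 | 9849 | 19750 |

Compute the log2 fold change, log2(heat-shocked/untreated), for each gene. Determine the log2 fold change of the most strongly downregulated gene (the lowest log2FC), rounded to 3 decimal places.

log2(114781/10718) = 3.421  (AT4G24022)
log2(104641/39732) = 1.397  (AT2G15088)
log2(621.9/7450) = -3.582  (AT5G51039)
log2(7330/23613) = -1.688  (AT4G67870)
log2(19750/9849) = 1.004  (AT2G28311)
AT5G51039 is most strongly downregulated.

-3.582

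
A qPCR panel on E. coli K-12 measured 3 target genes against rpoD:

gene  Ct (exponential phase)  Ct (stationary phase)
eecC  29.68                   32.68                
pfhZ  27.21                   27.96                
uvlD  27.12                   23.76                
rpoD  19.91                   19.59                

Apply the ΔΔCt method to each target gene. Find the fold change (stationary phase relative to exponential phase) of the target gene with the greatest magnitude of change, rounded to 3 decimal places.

eecC: ΔΔCt = (32.68−19.59) − (29.68−19.91) = 13.09 − 9.77 = 3.32; fold change = 2^-3.32 = 0.100
pfhZ: ΔΔCt = (27.96−19.59) − (27.21−19.91) = 8.37 − 7.30 = 1.07; fold change = 2^-1.07 = 0.476
uvlD: ΔΔCt = (23.76−19.59) − (27.12−19.91) = 4.17 − 7.21 = -3.04; fold change = 2^3.04 = 8.225
eecC has the largest |ΔΔCt| = 3.32.

0.100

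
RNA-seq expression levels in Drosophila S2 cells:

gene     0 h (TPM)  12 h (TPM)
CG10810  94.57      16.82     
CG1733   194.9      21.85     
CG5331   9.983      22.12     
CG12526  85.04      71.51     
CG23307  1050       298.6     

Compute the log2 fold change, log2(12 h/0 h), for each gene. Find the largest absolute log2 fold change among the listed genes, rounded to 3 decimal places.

log2(16.82/94.57) = -2.491  (CG10810)
log2(21.85/194.9) = -3.157  (CG1733)
log2(22.12/9.983) = 1.148  (CG5331)
log2(71.51/85.04) = -0.250  (CG12526)
log2(298.6/1050) = -1.814  (CG23307)
The largest magnitude belongs to CG1733.

3.157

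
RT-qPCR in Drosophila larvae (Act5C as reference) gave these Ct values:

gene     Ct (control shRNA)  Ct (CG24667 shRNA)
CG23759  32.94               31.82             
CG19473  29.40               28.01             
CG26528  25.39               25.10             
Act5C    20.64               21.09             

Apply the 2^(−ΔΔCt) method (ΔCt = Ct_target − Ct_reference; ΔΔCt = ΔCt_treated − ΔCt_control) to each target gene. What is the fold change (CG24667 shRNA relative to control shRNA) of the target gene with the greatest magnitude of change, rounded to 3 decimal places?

3.580

CG23759: ΔΔCt = (31.82−21.09) − (32.94−20.64) = 10.73 − 12.30 = -1.57; fold change = 2^1.57 = 2.969
CG19473: ΔΔCt = (28.01−21.09) − (29.40−20.64) = 6.92 − 8.76 = -1.84; fold change = 2^1.84 = 3.580
CG26528: ΔΔCt = (25.10−21.09) − (25.39−20.64) = 4.01 − 4.75 = -0.74; fold change = 2^0.74 = 1.670
CG19473 has the largest |ΔΔCt| = 1.84.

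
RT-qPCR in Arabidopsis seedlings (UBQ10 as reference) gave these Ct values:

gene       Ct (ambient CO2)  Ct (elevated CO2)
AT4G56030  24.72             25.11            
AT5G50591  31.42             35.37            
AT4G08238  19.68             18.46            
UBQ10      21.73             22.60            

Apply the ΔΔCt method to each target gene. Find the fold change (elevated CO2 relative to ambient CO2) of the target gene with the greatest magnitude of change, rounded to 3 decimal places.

0.118

AT4G56030: ΔΔCt = (25.11−22.60) − (24.72−21.73) = 2.51 − 2.99 = -0.48; fold change = 2^0.48 = 1.395
AT5G50591: ΔΔCt = (35.37−22.60) − (31.42−21.73) = 12.77 − 9.69 = 3.08; fold change = 2^-3.08 = 0.118
AT4G08238: ΔΔCt = (18.46−22.60) − (19.68−21.73) = -4.14 − (-2.05) = -2.09; fold change = 2^2.09 = 4.257
AT5G50591 has the largest |ΔΔCt| = 3.08.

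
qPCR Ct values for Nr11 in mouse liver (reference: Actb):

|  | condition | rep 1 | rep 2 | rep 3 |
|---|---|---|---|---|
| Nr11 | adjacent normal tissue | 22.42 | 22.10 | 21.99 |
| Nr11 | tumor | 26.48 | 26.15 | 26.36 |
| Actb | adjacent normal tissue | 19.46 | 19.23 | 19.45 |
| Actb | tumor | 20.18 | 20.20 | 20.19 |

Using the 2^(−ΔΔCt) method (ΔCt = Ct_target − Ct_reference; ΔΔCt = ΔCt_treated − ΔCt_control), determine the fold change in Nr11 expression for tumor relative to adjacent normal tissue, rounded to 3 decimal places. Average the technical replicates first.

Mean Ct: Nr11 adjacent normal tissue 22.170; Nr11 tumor 26.330; Actb adjacent normal tissue 19.380; Actb tumor 20.190
ΔCt(adjacent normal tissue) = 22.170 − 19.380 = 2.790
ΔCt(tumor) = 26.330 − 20.190 = 6.140
ΔΔCt = 6.140 − 2.790 = 3.350
Fold change = 2^(−3.350) = 0.0981

0.098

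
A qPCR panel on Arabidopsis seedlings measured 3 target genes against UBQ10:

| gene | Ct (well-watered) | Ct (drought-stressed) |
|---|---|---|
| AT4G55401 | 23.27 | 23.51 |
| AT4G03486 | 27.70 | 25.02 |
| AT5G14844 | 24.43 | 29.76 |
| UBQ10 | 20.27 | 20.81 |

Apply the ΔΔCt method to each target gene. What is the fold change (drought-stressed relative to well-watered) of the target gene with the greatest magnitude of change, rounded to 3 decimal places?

AT4G55401: ΔΔCt = (23.51−20.81) − (23.27−20.27) = 2.70 − 3.00 = -0.30; fold change = 2^0.30 = 1.231
AT4G03486: ΔΔCt = (25.02−20.81) − (27.70−20.27) = 4.21 − 7.43 = -3.22; fold change = 2^3.22 = 9.318
AT5G14844: ΔΔCt = (29.76−20.81) − (24.43−20.27) = 8.95 − 4.16 = 4.79; fold change = 2^-4.79 = 0.036
AT5G14844 has the largest |ΔΔCt| = 4.79.

0.036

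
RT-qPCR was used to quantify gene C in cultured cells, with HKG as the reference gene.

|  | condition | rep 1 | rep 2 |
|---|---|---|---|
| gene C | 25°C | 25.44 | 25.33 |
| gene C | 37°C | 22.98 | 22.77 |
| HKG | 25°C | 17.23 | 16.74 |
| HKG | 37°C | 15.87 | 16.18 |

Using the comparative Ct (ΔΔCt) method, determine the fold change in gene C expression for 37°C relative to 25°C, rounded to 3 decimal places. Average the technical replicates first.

Mean Ct: gene C 25°C 25.385; gene C 37°C 22.875; HKG 25°C 16.985; HKG 37°C 16.025
ΔCt(25°C) = 25.385 − 16.985 = 8.400
ΔCt(37°C) = 22.875 − 16.025 = 6.850
ΔΔCt = 6.850 − 8.400 = -1.550
Fold change = 2^(−(-1.550)) = 2^1.550 = 2.9282

2.928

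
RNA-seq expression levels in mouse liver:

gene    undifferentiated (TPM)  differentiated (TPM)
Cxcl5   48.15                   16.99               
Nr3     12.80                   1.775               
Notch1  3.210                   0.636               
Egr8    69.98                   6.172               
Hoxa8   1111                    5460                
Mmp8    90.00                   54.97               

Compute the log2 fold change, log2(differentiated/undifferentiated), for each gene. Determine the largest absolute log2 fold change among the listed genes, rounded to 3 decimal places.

3.503

log2(16.99/48.15) = -1.503  (Cxcl5)
log2(1.775/12.80) = -2.850  (Nr3)
log2(0.636/3.210) = -2.335  (Notch1)
log2(6.172/69.98) = -3.503  (Egr8)
log2(5460/1111) = 2.297  (Hoxa8)
log2(54.97/90.00) = -0.711  (Mmp8)
The largest magnitude belongs to Egr8.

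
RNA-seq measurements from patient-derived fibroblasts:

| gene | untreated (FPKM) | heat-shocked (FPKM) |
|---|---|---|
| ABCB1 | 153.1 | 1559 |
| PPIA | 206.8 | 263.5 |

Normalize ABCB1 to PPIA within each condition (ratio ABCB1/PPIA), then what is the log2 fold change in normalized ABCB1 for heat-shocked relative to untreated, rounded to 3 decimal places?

2.999

ABCB1/PPIA (untreated) = 153.1 / 206.8 = 0.74033
ABCB1/PPIA (heat-shocked) = 1559 / 263.5 = 5.9165
Fold change = 5.9165 / 0.74033 = 7.9917
log2(7.9917) = 2.9985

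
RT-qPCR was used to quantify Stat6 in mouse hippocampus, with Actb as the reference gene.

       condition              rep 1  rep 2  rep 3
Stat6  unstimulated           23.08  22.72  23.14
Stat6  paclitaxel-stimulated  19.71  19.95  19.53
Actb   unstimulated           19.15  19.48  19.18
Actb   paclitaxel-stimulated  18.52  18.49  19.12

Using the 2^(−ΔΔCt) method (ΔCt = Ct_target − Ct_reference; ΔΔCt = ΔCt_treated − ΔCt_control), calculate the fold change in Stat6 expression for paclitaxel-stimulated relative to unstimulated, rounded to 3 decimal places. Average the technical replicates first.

6.453

Mean Ct: Stat6 unstimulated 22.980; Stat6 paclitaxel-stimulated 19.730; Actb unstimulated 19.270; Actb paclitaxel-stimulated 18.710
ΔCt(unstimulated) = 22.980 − 19.270 = 3.710
ΔCt(paclitaxel-stimulated) = 19.730 − 18.710 = 1.020
ΔΔCt = 1.020 − 3.710 = -2.690
Fold change = 2^(−(-2.690)) = 2^2.690 = 6.4531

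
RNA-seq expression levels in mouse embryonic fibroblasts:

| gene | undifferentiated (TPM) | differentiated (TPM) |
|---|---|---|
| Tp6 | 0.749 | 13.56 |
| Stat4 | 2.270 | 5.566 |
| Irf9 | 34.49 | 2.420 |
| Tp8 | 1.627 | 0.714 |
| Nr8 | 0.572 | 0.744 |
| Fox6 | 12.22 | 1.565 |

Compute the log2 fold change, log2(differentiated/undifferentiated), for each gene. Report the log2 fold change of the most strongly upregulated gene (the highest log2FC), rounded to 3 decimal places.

log2(13.56/0.749) = 4.178  (Tp6)
log2(5.566/2.270) = 1.294  (Stat4)
log2(2.420/34.49) = -3.833  (Irf9)
log2(0.714/1.627) = -1.188  (Tp8)
log2(0.744/0.572) = 0.379  (Nr8)
log2(1.565/12.22) = -2.965  (Fox6)
Tp6 is most strongly upregulated.

4.178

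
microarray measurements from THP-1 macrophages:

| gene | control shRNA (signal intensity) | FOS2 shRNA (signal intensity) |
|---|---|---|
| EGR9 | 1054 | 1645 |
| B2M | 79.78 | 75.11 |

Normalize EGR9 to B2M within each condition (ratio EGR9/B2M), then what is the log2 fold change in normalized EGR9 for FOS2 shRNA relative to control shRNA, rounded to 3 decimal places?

0.729

EGR9/B2M (control shRNA) = 1054 / 79.78 = 13.211
EGR9/B2M (FOS2 shRNA) = 1645 / 75.11 = 21.901
Fold change = 21.901 / 13.211 = 1.6578
log2(1.6578) = 0.7292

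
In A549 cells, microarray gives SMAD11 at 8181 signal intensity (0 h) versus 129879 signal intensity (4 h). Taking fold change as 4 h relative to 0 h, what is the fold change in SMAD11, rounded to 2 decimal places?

Fold change = 129879 / 8181 = 15.876
SMAD11 is upregulated.

15.88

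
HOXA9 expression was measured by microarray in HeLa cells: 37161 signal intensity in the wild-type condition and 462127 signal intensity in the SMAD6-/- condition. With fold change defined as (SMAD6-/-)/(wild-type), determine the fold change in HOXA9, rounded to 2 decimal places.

Fold change = 462127 / 37161 = 12.436
HOXA9 is upregulated.

12.44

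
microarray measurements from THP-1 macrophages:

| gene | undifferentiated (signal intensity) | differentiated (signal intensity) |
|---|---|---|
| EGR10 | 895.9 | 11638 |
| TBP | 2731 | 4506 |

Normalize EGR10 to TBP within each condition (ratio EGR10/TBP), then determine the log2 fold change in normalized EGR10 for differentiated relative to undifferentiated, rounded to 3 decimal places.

2.977

EGR10/TBP (undifferentiated) = 895.9 / 2731 = 0.32805
EGR10/TBP (differentiated) = 11638 / 4506 = 2.5828
Fold change = 2.5828 / 0.32805 = 7.8732
log2(7.8732) = 2.9769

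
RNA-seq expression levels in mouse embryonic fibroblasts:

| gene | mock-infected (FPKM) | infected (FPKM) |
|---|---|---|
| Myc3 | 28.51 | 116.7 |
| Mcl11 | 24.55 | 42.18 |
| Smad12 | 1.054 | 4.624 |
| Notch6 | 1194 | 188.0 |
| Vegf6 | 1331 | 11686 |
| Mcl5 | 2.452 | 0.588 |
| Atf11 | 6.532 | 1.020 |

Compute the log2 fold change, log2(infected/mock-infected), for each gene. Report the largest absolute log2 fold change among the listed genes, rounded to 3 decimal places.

log2(116.7/28.51) = 2.033  (Myc3)
log2(42.18/24.55) = 0.781  (Mcl11)
log2(4.624/1.054) = 2.133  (Smad12)
log2(188.0/1194) = -2.667  (Notch6)
log2(11686/1331) = 3.134  (Vegf6)
log2(0.588/2.452) = -2.060  (Mcl5)
log2(1.020/6.532) = -2.679  (Atf11)
The largest magnitude belongs to Vegf6.

3.134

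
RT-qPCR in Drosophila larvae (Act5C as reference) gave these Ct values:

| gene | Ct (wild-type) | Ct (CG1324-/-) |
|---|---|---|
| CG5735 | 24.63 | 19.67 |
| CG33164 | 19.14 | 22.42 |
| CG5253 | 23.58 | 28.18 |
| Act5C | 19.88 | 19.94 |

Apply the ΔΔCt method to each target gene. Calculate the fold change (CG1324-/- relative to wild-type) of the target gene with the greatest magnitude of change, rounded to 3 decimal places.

CG5735: ΔΔCt = (19.67−19.94) − (24.63−19.88) = -0.27 − 4.75 = -5.02; fold change = 2^5.02 = 32.447
CG33164: ΔΔCt = (22.42−19.94) − (19.14−19.88) = 2.48 − (-0.74) = 3.22; fold change = 2^-3.22 = 0.107
CG5253: ΔΔCt = (28.18−19.94) − (23.58−19.88) = 8.24 − 3.70 = 4.54; fold change = 2^-4.54 = 0.043
CG5735 has the largest |ΔΔCt| = 5.02.

32.447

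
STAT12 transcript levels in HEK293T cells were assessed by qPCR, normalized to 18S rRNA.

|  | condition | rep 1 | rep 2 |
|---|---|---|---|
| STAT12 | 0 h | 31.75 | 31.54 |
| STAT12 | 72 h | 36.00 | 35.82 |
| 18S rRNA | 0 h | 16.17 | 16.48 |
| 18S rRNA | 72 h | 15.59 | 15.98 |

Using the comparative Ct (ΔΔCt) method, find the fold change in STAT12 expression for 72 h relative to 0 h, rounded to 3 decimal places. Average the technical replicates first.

Mean Ct: STAT12 0 h 31.645; STAT12 72 h 35.910; 18S rRNA 0 h 16.325; 18S rRNA 72 h 15.785
ΔCt(0 h) = 31.645 − 16.325 = 15.320
ΔCt(72 h) = 35.910 − 15.785 = 20.125
ΔΔCt = 20.125 − 15.320 = 4.805
Fold change = 2^(−4.805) = 0.0358

0.036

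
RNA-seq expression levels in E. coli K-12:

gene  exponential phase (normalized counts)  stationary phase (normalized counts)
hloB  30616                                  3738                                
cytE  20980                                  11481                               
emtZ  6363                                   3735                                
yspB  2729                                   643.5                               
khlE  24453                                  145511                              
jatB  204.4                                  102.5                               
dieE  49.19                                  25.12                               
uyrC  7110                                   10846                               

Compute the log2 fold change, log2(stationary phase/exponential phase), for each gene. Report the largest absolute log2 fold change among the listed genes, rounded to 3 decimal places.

3.034

log2(3738/30616) = -3.034  (hloB)
log2(11481/20980) = -0.870  (cytE)
log2(3735/6363) = -0.769  (emtZ)
log2(643.5/2729) = -2.084  (yspB)
log2(145511/24453) = 2.573  (khlE)
log2(102.5/204.4) = -0.996  (jatB)
log2(25.12/49.19) = -0.970  (dieE)
log2(10846/7110) = 0.609  (uyrC)
The largest magnitude belongs to hloB.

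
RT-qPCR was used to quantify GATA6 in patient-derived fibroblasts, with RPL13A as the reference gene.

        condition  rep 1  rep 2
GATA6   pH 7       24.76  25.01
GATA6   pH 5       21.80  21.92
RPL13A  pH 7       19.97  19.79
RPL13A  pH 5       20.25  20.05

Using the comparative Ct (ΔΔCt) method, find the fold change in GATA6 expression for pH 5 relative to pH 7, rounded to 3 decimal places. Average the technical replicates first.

9.815

Mean Ct: GATA6 pH 7 24.885; GATA6 pH 5 21.860; RPL13A pH 7 19.880; RPL13A pH 5 20.150
ΔCt(pH 7) = 24.885 − 19.880 = 5.005
ΔCt(pH 5) = 21.860 − 20.150 = 1.710
ΔΔCt = 1.710 − 5.005 = -3.295
Fold change = 2^(−(-3.295)) = 2^3.295 = 9.8151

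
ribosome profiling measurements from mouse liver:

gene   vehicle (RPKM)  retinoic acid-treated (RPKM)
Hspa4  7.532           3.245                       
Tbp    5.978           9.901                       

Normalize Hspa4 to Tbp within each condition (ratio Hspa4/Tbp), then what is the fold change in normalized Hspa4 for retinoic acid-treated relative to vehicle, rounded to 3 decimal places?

Hspa4/Tbp (vehicle) = 7.532 / 5.978 = 1.26
Hspa4/Tbp (retinoic acid-treated) = 3.245 / 9.901 = 0.32774
Fold change = 0.32774 / 1.26 = 0.2601

0.260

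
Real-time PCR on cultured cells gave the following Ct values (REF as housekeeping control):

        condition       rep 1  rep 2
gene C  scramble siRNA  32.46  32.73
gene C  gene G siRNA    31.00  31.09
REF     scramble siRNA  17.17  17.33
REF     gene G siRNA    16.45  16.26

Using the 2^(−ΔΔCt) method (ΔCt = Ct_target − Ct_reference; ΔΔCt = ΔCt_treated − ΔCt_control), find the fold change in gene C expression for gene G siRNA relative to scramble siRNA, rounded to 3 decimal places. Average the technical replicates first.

Mean Ct: gene C scramble siRNA 32.595; gene C gene G siRNA 31.045; REF scramble siRNA 17.250; REF gene G siRNA 16.355
ΔCt(scramble siRNA) = 32.595 − 17.250 = 15.345
ΔCt(gene G siRNA) = 31.045 − 16.355 = 14.690
ΔΔCt = 14.690 − 15.345 = -0.655
Fold change = 2^(−(-0.655)) = 2^0.655 = 1.5746

1.575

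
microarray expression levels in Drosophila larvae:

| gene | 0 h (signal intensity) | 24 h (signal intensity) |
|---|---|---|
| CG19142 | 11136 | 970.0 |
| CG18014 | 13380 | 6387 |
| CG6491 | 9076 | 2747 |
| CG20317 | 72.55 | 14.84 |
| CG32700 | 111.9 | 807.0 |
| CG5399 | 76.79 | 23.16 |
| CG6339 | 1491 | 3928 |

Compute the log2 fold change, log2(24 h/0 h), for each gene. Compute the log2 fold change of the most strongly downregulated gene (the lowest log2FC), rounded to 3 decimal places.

log2(970.0/11136) = -3.521  (CG19142)
log2(6387/13380) = -1.067  (CG18014)
log2(2747/9076) = -1.724  (CG6491)
log2(14.84/72.55) = -2.289  (CG20317)
log2(807.0/111.9) = 2.850  (CG32700)
log2(23.16/76.79) = -1.729  (CG5399)
log2(3928/1491) = 1.398  (CG6339)
CG19142 is most strongly downregulated.

-3.521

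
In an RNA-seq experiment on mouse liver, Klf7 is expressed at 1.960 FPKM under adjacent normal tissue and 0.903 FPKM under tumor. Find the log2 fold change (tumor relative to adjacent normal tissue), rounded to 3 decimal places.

-1.118

Fold change = 0.903 / 1.960 = 0.4607
log2(0.4607) = -1.1181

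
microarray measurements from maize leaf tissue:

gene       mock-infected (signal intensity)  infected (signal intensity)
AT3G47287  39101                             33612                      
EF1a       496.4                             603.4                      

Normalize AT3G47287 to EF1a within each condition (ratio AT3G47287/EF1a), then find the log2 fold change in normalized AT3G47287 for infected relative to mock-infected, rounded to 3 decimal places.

-0.500

AT3G47287/EF1a (mock-infected) = 39101 / 496.4 = 78.769
AT3G47287/EF1a (infected) = 33612 / 603.4 = 55.704
Fold change = 55.704 / 78.769 = 0.7072
log2(0.7072) = -0.4998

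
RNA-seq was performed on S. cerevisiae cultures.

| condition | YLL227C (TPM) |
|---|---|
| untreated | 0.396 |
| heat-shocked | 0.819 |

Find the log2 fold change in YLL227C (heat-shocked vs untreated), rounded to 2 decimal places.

Fold change = 0.819 / 0.396 = 2.0682
log2(2.0682) = 1.048

1.05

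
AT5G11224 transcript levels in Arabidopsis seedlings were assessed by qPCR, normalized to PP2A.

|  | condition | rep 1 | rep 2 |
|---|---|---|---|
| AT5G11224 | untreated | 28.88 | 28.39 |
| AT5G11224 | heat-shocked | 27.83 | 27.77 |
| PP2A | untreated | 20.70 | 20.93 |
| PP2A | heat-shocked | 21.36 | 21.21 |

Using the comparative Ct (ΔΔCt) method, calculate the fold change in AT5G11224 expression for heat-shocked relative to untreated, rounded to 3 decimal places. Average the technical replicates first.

Mean Ct: AT5G11224 untreated 28.635; AT5G11224 heat-shocked 27.800; PP2A untreated 20.815; PP2A heat-shocked 21.285
ΔCt(untreated) = 28.635 − 20.815 = 7.820
ΔCt(heat-shocked) = 27.800 − 21.285 = 6.515
ΔΔCt = 6.515 − 7.820 = -1.305
Fold change = 2^(−(-1.305)) = 2^1.305 = 2.4708

2.471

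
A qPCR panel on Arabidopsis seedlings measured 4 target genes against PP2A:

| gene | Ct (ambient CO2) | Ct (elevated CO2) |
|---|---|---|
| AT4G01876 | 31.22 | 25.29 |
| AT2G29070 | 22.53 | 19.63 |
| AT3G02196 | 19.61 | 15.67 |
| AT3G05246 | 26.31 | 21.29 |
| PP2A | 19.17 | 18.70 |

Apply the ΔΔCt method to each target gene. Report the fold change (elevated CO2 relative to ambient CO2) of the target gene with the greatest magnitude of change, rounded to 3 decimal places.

44.017

AT4G01876: ΔΔCt = (25.29−18.70) − (31.22−19.17) = 6.59 − 12.05 = -5.46; fold change = 2^5.46 = 44.017
AT2G29070: ΔΔCt = (19.63−18.70) − (22.53−19.17) = 0.93 − 3.36 = -2.43; fold change = 2^2.43 = 5.389
AT3G02196: ΔΔCt = (15.67−18.70) − (19.61−19.17) = -3.03 − 0.44 = -3.47; fold change = 2^3.47 = 11.081
AT3G05246: ΔΔCt = (21.29−18.70) − (26.31−19.17) = 2.59 − 7.14 = -4.55; fold change = 2^4.55 = 23.425
AT4G01876 has the largest |ΔΔCt| = 5.46.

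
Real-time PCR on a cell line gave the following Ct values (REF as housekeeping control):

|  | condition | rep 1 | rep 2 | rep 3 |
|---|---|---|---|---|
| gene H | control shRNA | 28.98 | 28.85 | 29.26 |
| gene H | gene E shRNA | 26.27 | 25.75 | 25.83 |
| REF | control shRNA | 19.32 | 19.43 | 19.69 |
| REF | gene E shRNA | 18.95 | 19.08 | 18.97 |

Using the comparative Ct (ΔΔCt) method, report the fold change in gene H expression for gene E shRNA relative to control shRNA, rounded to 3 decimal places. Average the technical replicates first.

Mean Ct: gene H control shRNA 29.030; gene H gene E shRNA 25.950; REF control shRNA 19.480; REF gene E shRNA 19.000
ΔCt(control shRNA) = 29.030 − 19.480 = 9.550
ΔCt(gene E shRNA) = 25.950 − 19.000 = 6.950
ΔΔCt = 6.950 − 9.550 = -2.600
Fold change = 2^(−(-2.600)) = 2^2.600 = 6.0629

6.063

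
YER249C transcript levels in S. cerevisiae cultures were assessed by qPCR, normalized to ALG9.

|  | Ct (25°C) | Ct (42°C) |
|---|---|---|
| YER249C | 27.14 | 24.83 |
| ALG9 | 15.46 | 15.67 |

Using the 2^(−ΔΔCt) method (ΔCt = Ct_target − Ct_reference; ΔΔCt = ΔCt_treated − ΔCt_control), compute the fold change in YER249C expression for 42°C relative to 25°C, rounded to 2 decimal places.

ΔCt(25°C) = 27.140 − 15.460 = 11.680
ΔCt(42°C) = 24.830 − 15.670 = 9.160
ΔΔCt = 9.160 − 11.680 = -2.520
Fold change = 2^(−(-2.520)) = 2^2.520 = 5.736

5.74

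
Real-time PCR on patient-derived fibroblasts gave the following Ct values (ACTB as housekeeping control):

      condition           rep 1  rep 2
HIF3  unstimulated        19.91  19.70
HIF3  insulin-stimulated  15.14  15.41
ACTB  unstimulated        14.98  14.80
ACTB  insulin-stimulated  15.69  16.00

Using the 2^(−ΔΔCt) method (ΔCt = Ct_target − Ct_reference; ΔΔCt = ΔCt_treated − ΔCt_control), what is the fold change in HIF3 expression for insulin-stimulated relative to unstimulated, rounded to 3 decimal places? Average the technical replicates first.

Mean Ct: HIF3 unstimulated 19.805; HIF3 insulin-stimulated 15.275; ACTB unstimulated 14.890; ACTB insulin-stimulated 15.845
ΔCt(unstimulated) = 19.805 − 14.890 = 4.915
ΔCt(insulin-stimulated) = 15.275 − 15.845 = -0.570
ΔΔCt = -0.570 − 4.915 = -5.485
Fold change = 2^(−(-5.485)) = 2^5.485 = 44.7867

44.787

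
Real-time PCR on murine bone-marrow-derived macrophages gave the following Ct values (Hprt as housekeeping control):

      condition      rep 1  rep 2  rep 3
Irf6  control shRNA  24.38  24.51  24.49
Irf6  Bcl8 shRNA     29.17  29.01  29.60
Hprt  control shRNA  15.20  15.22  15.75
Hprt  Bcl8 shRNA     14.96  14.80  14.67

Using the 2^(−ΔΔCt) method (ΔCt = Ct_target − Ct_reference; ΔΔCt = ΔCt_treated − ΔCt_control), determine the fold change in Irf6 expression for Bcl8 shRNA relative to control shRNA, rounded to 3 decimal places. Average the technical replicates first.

Mean Ct: Irf6 control shRNA 24.460; Irf6 Bcl8 shRNA 29.260; Hprt control shRNA 15.390; Hprt Bcl8 shRNA 14.810
ΔCt(control shRNA) = 24.460 − 15.390 = 9.070
ΔCt(Bcl8 shRNA) = 29.260 − 14.810 = 14.450
ΔΔCt = 14.450 − 9.070 = 5.380
Fold change = 2^(−5.380) = 0.0240

0.024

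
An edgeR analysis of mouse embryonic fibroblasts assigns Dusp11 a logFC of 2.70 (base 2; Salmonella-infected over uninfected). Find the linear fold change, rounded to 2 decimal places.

Fold change = 2^(2.70) = 6.498

6.50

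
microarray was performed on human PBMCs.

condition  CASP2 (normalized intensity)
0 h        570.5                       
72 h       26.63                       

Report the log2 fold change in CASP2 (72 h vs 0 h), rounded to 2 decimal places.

Fold change = 26.63 / 570.5 = 0.0467
log2(0.0467) = -4.421

-4.42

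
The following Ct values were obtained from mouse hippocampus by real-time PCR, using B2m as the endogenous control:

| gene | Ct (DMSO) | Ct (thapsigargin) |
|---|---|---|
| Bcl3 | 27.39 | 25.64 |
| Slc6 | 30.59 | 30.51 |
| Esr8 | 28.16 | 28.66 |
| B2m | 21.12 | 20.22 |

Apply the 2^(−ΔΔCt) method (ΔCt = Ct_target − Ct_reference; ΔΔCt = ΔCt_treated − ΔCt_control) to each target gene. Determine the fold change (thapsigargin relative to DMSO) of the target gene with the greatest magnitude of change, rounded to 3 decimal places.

0.379

Bcl3: ΔΔCt = (25.64−20.22) − (27.39−21.12) = 5.42 − 6.27 = -0.85; fold change = 2^0.85 = 1.803
Slc6: ΔΔCt = (30.51−20.22) − (30.59−21.12) = 10.29 − 9.47 = 0.82; fold change = 2^-0.82 = 0.566
Esr8: ΔΔCt = (28.66−20.22) − (28.16−21.12) = 8.44 − 7.04 = 1.40; fold change = 2^-1.40 = 0.379
Esr8 has the largest |ΔΔCt| = 1.40.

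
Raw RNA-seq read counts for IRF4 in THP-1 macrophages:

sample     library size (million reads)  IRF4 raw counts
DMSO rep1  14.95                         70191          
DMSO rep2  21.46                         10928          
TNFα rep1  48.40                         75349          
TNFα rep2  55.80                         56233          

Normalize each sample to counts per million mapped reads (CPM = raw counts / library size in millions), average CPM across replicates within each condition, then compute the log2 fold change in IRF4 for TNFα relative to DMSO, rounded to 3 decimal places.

-1.021

CPM(DMSO rep1) = 70191 / 14.95 = 4695.0502
CPM(DMSO rep2) = 10928 / 21.46 = 509.2265
CPM(TNFα rep1) = 75349 / 48.40 = 1556.7975
CPM(TNFα rep2) = 56233 / 55.80 = 1007.7599
mean CPM(DMSO) = 2602.1383; mean CPM(TNFα) = 1282.2787
Fold change = 1282.2787 / 2602.1383 = 0.49278
log2(0.49278) = -1.0210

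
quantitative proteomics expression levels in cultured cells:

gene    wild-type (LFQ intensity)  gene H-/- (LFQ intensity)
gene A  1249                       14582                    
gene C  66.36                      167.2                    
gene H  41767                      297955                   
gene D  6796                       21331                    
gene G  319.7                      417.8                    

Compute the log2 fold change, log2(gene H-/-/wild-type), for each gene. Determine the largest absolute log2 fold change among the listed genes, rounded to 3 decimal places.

log2(14582/1249) = 3.545  (gene A)
log2(167.2/66.36) = 1.333  (gene C)
log2(297955/41767) = 2.835  (gene H)
log2(21331/6796) = 1.650  (gene D)
log2(417.8/319.7) = 0.386  (gene G)
The largest magnitude belongs to gene A.

3.545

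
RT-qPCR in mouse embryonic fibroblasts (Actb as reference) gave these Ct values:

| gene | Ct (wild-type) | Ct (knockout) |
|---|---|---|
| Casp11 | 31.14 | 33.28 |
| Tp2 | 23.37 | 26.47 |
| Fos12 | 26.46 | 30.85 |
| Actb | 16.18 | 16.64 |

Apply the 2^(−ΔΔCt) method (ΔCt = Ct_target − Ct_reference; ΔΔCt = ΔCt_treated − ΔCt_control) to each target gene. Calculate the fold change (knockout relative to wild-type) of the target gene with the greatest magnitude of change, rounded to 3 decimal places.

0.066

Casp11: ΔΔCt = (33.28−16.64) − (31.14−16.18) = 16.64 − 14.96 = 1.68; fold change = 2^-1.68 = 0.312
Tp2: ΔΔCt = (26.47−16.64) − (23.37−16.18) = 9.83 − 7.19 = 2.64; fold change = 2^-2.64 = 0.160
Fos12: ΔΔCt = (30.85−16.64) − (26.46−16.18) = 14.21 − 10.28 = 3.93; fold change = 2^-3.93 = 0.066
Fos12 has the largest |ΔΔCt| = 3.93.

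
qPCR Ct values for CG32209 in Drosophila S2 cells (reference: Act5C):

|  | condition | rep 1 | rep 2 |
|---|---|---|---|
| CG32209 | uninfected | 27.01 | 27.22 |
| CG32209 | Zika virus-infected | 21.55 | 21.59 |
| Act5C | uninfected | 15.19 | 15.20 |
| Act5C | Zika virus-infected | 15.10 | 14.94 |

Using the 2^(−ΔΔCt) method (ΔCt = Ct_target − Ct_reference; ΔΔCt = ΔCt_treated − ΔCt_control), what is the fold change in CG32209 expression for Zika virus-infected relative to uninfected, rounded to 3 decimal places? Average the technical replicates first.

41.355

Mean Ct: CG32209 uninfected 27.115; CG32209 Zika virus-infected 21.570; Act5C uninfected 15.195; Act5C Zika virus-infected 15.020
ΔCt(uninfected) = 27.115 − 15.195 = 11.920
ΔCt(Zika virus-infected) = 21.570 − 15.020 = 6.550
ΔΔCt = 6.550 − 11.920 = -5.370
Fold change = 2^(−(-5.370)) = 2^5.370 = 41.3553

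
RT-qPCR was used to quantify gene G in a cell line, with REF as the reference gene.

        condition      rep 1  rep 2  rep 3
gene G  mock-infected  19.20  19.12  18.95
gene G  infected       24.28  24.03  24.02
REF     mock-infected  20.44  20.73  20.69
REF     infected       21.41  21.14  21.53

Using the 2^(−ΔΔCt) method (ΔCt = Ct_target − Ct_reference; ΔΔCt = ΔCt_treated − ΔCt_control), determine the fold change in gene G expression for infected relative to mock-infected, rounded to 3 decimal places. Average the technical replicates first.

Mean Ct: gene G mock-infected 19.090; gene G infected 24.110; REF mock-infected 20.620; REF infected 21.360
ΔCt(mock-infected) = 19.090 − 20.620 = -1.530
ΔCt(infected) = 24.110 − 21.360 = 2.750
ΔΔCt = 2.750 − (-1.530) = 4.280
Fold change = 2^(−4.280) = 0.0515

0.051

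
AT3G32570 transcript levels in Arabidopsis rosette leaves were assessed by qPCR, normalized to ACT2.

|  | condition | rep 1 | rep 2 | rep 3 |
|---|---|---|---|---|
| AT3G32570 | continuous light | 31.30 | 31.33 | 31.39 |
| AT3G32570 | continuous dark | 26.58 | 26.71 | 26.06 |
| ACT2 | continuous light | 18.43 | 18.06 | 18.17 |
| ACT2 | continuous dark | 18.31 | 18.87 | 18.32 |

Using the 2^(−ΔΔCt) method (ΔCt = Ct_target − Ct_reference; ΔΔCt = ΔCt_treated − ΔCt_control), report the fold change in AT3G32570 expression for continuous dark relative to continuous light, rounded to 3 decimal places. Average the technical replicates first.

Mean Ct: AT3G32570 continuous light 31.340; AT3G32570 continuous dark 26.450; ACT2 continuous light 18.220; ACT2 continuous dark 18.500
ΔCt(continuous light) = 31.340 − 18.220 = 13.120
ΔCt(continuous dark) = 26.450 − 18.500 = 7.950
ΔΔCt = 7.950 − 13.120 = -5.170
Fold change = 2^(−(-5.170)) = 2^5.170 = 36.0019

36.002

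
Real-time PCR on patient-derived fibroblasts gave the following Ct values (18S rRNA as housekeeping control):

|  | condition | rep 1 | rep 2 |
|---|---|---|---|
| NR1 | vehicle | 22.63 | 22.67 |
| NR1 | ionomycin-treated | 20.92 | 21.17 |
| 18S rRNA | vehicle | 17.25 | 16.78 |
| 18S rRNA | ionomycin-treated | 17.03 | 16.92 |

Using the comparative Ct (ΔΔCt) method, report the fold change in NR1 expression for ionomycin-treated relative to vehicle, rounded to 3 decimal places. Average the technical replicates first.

Mean Ct: NR1 vehicle 22.650; NR1 ionomycin-treated 21.045; 18S rRNA vehicle 17.015; 18S rRNA ionomycin-treated 16.975
ΔCt(vehicle) = 22.650 − 17.015 = 5.635
ΔCt(ionomycin-treated) = 21.045 − 16.975 = 4.070
ΔΔCt = 4.070 − 5.635 = -1.565
Fold change = 2^(−(-1.565)) = 2^1.565 = 2.9588

2.959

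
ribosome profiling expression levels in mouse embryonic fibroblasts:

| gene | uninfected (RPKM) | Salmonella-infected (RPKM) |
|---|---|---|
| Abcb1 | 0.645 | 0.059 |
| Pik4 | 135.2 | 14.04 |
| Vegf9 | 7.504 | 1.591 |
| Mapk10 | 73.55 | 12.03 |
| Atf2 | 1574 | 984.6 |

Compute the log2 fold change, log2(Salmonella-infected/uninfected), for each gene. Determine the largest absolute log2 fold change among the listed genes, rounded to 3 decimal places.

log2(0.059/0.645) = -3.451  (Abcb1)
log2(14.04/135.2) = -3.267  (Pik4)
log2(1.591/7.504) = -2.238  (Vegf9)
log2(12.03/73.55) = -2.612  (Mapk10)
log2(984.6/1574) = -0.677  (Atf2)
The largest magnitude belongs to Abcb1.

3.451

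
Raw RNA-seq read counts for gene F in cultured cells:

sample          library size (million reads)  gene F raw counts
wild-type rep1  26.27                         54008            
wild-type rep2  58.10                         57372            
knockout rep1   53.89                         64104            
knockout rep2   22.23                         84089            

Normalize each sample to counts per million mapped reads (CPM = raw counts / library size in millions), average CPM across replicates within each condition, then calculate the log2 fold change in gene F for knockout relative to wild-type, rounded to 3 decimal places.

0.708

CPM(wild-type rep1) = 54008 / 26.27 = 2055.8812
CPM(wild-type rep2) = 57372 / 58.10 = 987.4699
CPM(knockout rep1) = 64104 / 53.89 = 1189.5342
CPM(knockout rep2) = 84089 / 22.23 = 3782.6811
mean CPM(wild-type) = 1521.6756; mean CPM(knockout) = 2486.1076
Fold change = 2486.1076 / 1521.6756 = 1.63380
log2(1.63380) = 0.7082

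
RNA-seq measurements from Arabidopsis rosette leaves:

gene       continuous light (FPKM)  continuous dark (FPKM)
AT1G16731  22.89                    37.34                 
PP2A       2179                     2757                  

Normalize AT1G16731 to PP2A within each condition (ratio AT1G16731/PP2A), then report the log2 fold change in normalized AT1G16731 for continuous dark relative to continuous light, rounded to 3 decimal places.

0.367

AT1G16731/PP2A (continuous light) = 22.89 / 2179 = 0.010505
AT1G16731/PP2A (continuous dark) = 37.34 / 2757 = 0.013544
Fold change = 0.013544 / 0.010505 = 1.2893
log2(1.2893) = 0.3666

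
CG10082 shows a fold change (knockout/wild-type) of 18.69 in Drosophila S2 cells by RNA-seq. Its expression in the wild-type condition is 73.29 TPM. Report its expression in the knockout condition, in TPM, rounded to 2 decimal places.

knockout expression = 73.29 × 18.69 = 1369.79

1369.79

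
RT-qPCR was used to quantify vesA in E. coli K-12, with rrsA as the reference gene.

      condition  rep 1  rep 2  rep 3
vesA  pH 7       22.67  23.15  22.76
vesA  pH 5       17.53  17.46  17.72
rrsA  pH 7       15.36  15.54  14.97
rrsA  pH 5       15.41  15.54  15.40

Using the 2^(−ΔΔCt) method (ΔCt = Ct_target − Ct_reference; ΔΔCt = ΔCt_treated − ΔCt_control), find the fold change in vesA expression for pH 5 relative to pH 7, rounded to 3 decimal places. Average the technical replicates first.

43.713

Mean Ct: vesA pH 7 22.860; vesA pH 5 17.570; rrsA pH 7 15.290; rrsA pH 5 15.450
ΔCt(pH 7) = 22.860 − 15.290 = 7.570
ΔCt(pH 5) = 17.570 − 15.450 = 2.120
ΔΔCt = 2.120 − 7.570 = -5.450
Fold change = 2^(−(-5.450)) = 2^5.450 = 43.7133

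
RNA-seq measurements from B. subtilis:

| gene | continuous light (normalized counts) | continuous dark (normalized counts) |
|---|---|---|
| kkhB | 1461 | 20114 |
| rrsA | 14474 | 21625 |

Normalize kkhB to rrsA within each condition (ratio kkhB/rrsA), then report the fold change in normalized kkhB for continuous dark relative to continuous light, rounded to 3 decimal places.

kkhB/rrsA (continuous light) = 1461 / 14474 = 0.10094
kkhB/rrsA (continuous dark) = 20114 / 21625 = 0.93013
Fold change = 0.93013 / 0.10094 = 9.2147

9.215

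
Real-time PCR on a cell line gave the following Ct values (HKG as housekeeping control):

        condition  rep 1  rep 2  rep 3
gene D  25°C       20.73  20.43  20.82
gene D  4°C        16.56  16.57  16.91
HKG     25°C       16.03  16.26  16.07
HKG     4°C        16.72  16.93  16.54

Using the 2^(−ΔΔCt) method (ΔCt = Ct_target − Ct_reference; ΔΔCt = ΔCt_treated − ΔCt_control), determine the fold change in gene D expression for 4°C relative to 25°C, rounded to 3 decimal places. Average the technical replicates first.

Mean Ct: gene D 25°C 20.660; gene D 4°C 16.680; HKG 25°C 16.120; HKG 4°C 16.730
ΔCt(25°C) = 20.660 − 16.120 = 4.540
ΔCt(4°C) = 16.680 − 16.730 = -0.050
ΔΔCt = -0.050 − 4.540 = -4.590
Fold change = 2^(−(-4.590)) = 2^4.590 = 24.0839

24.084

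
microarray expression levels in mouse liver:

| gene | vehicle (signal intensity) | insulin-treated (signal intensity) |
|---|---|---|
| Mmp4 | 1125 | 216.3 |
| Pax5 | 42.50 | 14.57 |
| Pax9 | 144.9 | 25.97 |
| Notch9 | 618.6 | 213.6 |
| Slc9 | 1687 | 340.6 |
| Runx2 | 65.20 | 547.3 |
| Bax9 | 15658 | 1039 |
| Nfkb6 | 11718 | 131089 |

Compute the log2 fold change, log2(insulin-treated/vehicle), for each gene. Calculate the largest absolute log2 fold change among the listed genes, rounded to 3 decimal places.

3.914

log2(216.3/1125) = -2.379  (Mmp4)
log2(14.57/42.50) = -1.544  (Pax5)
log2(25.97/144.9) = -2.480  (Pax9)
log2(213.6/618.6) = -1.534  (Notch9)
log2(340.6/1687) = -2.308  (Slc9)
log2(547.3/65.20) = 3.069  (Runx2)
log2(1039/15658) = -3.914  (Bax9)
log2(131089/11718) = 3.484  (Nfkb6)
The largest magnitude belongs to Bax9.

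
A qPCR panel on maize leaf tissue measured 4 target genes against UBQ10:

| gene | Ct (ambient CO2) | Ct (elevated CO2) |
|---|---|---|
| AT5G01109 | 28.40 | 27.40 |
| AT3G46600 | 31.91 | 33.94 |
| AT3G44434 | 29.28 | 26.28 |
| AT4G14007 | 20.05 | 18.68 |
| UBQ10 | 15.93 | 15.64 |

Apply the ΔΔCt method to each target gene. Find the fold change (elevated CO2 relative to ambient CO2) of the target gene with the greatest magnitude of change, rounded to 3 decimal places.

6.543

AT5G01109: ΔΔCt = (27.40−15.64) − (28.40−15.93) = 11.76 − 12.47 = -0.71; fold change = 2^0.71 = 1.636
AT3G46600: ΔΔCt = (33.94−15.64) − (31.91−15.93) = 18.30 − 15.98 = 2.32; fold change = 2^-2.32 = 0.200
AT3G44434: ΔΔCt = (26.28−15.64) − (29.28−15.93) = 10.64 − 13.35 = -2.71; fold change = 2^2.71 = 6.543
AT4G14007: ΔΔCt = (18.68−15.64) − (20.05−15.93) = 3.04 − 4.12 = -1.08; fold change = 2^1.08 = 2.114
AT3G44434 has the largest |ΔΔCt| = 2.71.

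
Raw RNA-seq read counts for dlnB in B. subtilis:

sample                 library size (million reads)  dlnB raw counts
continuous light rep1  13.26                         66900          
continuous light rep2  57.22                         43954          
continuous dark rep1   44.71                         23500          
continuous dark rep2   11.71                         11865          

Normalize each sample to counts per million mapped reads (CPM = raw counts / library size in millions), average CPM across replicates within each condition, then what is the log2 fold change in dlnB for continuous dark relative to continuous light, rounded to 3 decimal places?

-1.918

CPM(continuous light rep1) = 66900 / 13.26 = 5045.2489
CPM(continuous light rep2) = 43954 / 57.22 = 768.1580
CPM(continuous dark rep1) = 23500 / 44.71 = 525.6095
CPM(continuous dark rep2) = 11865 / 11.71 = 1013.2365
mean CPM(continuous light) = 2906.7034; mean CPM(continuous dark) = 769.4230
Fold change = 769.4230 / 2906.7034 = 0.26471
log2(0.26471) = -1.9175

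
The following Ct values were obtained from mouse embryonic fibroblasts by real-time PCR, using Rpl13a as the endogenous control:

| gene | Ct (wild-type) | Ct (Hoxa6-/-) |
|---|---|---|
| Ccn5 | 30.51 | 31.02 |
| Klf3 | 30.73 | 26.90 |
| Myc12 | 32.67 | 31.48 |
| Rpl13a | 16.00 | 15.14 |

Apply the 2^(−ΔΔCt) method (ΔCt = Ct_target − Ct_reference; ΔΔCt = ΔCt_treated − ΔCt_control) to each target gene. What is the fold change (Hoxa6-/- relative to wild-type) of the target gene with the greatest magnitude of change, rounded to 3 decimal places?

7.835

Ccn5: ΔΔCt = (31.02−15.14) − (30.51−16.00) = 15.88 − 14.51 = 1.37; fold change = 2^-1.37 = 0.387
Klf3: ΔΔCt = (26.90−15.14) − (30.73−16.00) = 11.76 − 14.73 = -2.97; fold change = 2^2.97 = 7.835
Myc12: ΔΔCt = (31.48−15.14) − (32.67−16.00) = 16.34 − 16.67 = -0.33; fold change = 2^0.33 = 1.257
Klf3 has the largest |ΔΔCt| = 2.97.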